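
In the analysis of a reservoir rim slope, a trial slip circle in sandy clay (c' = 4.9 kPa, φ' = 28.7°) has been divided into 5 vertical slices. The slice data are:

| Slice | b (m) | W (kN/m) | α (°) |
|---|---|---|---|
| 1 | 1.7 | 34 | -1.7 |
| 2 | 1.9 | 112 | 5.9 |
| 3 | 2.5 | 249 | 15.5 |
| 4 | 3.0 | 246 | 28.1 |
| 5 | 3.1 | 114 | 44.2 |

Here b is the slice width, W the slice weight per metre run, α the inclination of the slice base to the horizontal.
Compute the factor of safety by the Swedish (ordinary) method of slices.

FS = 1.63

Ordinary method of slices: FS = Σ[c'·Δl_i + (W_i cosα_i)·tanφ'] / Σ W_i sinα_i, with Δl_i = b_i / cosα_i.
Slice 1: Δl = 1.7/cos(-1.7°) = 1.701 m; N'_1 = 34·cos(-1.7°) = 34.0; c'Δl = 8.33; W sinα = -1.0
Slice 2: Δl = 1.9/cos5.9° = 1.910 m; N'_2 = 112·cos5.9° = 111.4; c'Δl = 9.36; W sinα = 11.5
Slice 3: Δl = 2.5/cos15.5° = 2.594 m; N'_3 = 249·cos15.5° = 239.9; c'Δl = 12.71; W sinα = 66.5
Slice 4: Δl = 3.0/cos28.1° = 3.401 m; N'_4 = 246·cos28.1° = 217.0; c'Δl = 16.66; W sinα = 115.9
Slice 5: Δl = 3.1/cos44.2° = 4.324 m; N'_5 = 114·cos44.2° = 81.7; c'Δl = 21.19; W sinα = 79.5
Σc'Δl = 68.3 kN/m; ΣN' = 684.1 kN/m; ΣW sinα = 272.4 kN/m
Resisting = 68.3 + 684.1·tan28.7° = 68.3 + 374.5 = 442.8 kN/m
FS = 442.8 / 272.4 = 1.626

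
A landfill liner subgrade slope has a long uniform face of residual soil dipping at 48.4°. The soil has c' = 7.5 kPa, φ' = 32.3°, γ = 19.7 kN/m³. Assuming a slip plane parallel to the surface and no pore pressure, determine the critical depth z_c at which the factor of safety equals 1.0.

z_c = 1.75 m

Setting FS = 1.00 in FS = [c' + γz cos²β tanφ'] / [γz sinβ cosβ] and solving for z:
z = c' / [γ cosβ (FS·sinβ − cosβ·tanφ')]
  = 7.5 / [19.7·cos48.4°·(1.00·sin48.4° − cos48.4°·tan32.3°)]
  = 7.5 / [19.7·0.6639·(1.00·0.7478 − 0.6639·0.6322)]
  = 7.5 / 4.2911 = 1.748 m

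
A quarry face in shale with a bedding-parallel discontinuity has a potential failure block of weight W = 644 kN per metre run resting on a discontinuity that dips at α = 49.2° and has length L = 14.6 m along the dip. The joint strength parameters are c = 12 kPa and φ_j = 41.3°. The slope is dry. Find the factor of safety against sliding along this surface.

FS = 1.12

Resolving the block weight along and normal to the plane and applying the Mohr–Coulomb strength on the joint:
N' = W cosα = 644·cos49.2° = 420.8 kN/m
Driving force T = W sinα = 644·sin49.2° = 487.5 kN/m
Resisting force R = c·L + N'·tanφ_j = 12·14.6 + 420.8·tan41.3° = 175.2 + 369.7 = 544.9 kN/m
FS = R / T = 544.9 / 487.5 = 1.118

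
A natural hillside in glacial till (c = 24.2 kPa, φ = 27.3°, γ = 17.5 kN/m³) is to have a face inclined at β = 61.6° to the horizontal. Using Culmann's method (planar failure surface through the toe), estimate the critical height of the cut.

Culmann's analysis gives the critical failure plane at α_cr = (β + φ)/2 = (61.6 + 27.3)/2 = 44.5°, and the critical height
H_c = (4c/γ) · sinβ cosφ / [1 − cos(β − φ)]
    = (4·24.2/17.5) · sin61.6°·cos27.3° / [1 − cos(34.3°)]
    = 5.531 · 0.8796·0.8886 / [1 − 0.8261]
    = 5.531 · 0.7817 / 0.1739
    = 24.86 m

H_c = 24.86 m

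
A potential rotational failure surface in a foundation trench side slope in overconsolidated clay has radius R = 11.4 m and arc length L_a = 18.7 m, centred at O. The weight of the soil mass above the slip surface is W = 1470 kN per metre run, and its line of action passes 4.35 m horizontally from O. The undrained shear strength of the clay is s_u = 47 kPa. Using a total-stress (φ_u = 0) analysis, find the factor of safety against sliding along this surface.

FS = 1.57

Taking moments about the centre O, the resisting moment is provided by the undrained shear strength acting along the arc:
M_R = s_u·L_a·R = 47·18.70·11.4 = 10019.5 kN·m/m
M_D = W·d = 1470·4.35 = 6394.5 kN·m/m
FS = M_R / M_D = 10019.5 / 6394.5 = 1.567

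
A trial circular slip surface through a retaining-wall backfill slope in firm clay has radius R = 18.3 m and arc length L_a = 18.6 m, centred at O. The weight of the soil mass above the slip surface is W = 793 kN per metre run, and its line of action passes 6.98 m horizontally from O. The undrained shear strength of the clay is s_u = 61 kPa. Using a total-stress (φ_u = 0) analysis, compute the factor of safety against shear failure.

Taking moments about the centre O, the resisting moment is provided by the undrained shear strength acting along the arc:
M_R = s_u·L_a·R = 61·18.60·18.3 = 20763.2 kN·m/m
M_D = W·d = 793·6.98 = 5535.1 kN·m/m
FS = M_R / M_D = 20763.2 / 5535.1 = 3.751

FS = 3.75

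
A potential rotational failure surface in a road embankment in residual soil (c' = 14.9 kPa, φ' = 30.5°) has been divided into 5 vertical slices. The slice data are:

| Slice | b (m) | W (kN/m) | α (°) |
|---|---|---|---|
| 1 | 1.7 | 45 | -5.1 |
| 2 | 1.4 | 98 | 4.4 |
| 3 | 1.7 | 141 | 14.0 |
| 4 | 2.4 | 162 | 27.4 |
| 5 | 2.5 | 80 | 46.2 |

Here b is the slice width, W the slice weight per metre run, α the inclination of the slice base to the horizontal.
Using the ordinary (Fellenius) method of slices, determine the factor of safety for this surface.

Ordinary method of slices: FS = Σ[c'·Δl_i + (W_i cosα_i)·tanφ'] / Σ W_i sinα_i, with Δl_i = b_i / cosα_i.
Slice 1: Δl = 1.7/cos(-5.1°) = 1.707 m; N'_1 = 45·cos(-5.1°) = 44.8; c'Δl = 25.43; W sinα = -4.0
Slice 2: Δl = 1.4/cos4.4° = 1.404 m; N'_2 = 98·cos4.4° = 97.7; c'Δl = 20.92; W sinα = 7.5
Slice 3: Δl = 1.7/cos14.0° = 1.752 m; N'_3 = 141·cos14.0° = 136.8; c'Δl = 26.11; W sinα = 34.1
Slice 4: Δl = 2.4/cos27.4° = 2.703 m; N'_4 = 162·cos27.4° = 143.8; c'Δl = 40.28; W sinα = 74.6
Slice 5: Δl = 2.5/cos46.2° = 3.612 m; N'_5 = 80·cos46.2° = 55.4; c'Δl = 53.82; W sinα = 57.7
Σc'Δl = 166.6 kN/m; ΣN' = 478.5 kN/m; ΣW sinα = 169.9 kN/m
Resisting = 166.6 + 478.5·tan30.5° = 166.6 + 281.9 = 448.4 kN/m
FS = 448.4 / 169.9 = 2.639

FS = 2.64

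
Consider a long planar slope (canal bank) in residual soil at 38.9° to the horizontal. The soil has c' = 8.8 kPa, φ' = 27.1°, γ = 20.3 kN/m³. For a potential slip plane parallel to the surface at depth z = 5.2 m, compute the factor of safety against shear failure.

For an infinite slope with a slip plane parallel to the surface (no pore pressure): FS = [c' + γz cos²β tanφ'] / [γz sinβ cosβ].
γz = 20.3·5.2 = 105.56 kN/m²
Numerator = 8.8 + 105.56·cos²38.9°·tan27.1° = 8.8 + 105.56·0.6057·0.5117 = 41.517 kPa
Denominator = 105.56·sin38.9°·cos38.9° = 105.56·0.6280·0.7782 = 51.588 kPa
FS = 41.517 / 51.588 = 0.805

FS = 0.80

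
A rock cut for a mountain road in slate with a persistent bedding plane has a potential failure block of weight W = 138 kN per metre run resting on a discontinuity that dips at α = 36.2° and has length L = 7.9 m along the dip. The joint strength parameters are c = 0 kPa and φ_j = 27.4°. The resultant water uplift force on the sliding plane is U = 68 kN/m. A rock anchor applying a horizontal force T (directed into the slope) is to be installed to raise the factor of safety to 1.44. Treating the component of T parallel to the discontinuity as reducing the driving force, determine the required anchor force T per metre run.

T = 65 kN/m

Resolving forces along and normal to the sliding plane, with the horizontal anchor force T adding T·sinα to the effective normal force and T·cosα acting up the plane against the driving force:
FS = [cL + (W cosα − U + T sinα) tanφ_j] / [W sinα − T cosα]
Without the anchor: N' = 43.4 kN/m, driving T_d = 81.5 kN/m, resisting R = 0·7.9 + 43.4·tan27.4° = 22.5 kN/m, FS = 0.28.
Setting FS = 1.44 and solving for T:
1.44·(81.5 − T cos36.2°) = 22.5 + T sin36.2°·tan27.4°
T·(sin36.2°·tan27.4° + 1.44·cos36.2°) = 1.44·81.5 − 22.5
T·(0.5906·0.5184 + 1.44·0.8070) = 117.4 − 22.5 = 94.9
T·1.4682 = 94.9
T = 64.6 kN/m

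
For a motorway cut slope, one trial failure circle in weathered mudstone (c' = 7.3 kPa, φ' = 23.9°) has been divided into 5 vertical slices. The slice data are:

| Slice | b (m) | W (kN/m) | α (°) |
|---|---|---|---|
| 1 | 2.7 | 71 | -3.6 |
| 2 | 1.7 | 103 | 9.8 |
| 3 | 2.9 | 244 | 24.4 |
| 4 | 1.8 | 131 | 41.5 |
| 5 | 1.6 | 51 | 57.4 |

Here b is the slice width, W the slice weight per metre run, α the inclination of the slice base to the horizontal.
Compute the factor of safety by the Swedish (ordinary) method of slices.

Ordinary method of slices: FS = Σ[c'·Δl_i + (W_i cosα_i)·tanφ'] / Σ W_i sinα_i, with Δl_i = b_i / cosα_i.
Slice 1: Δl = 2.7/cos(-3.6°) = 2.705 m; N'_1 = 71·cos(-3.6°) = 70.9; c'Δl = 19.75; W sinα = -4.5
Slice 2: Δl = 1.7/cos9.8° = 1.725 m; N'_2 = 103·cos9.8° = 101.5; c'Δl = 12.59; W sinα = 17.5
Slice 3: Δl = 2.9/cos24.4° = 3.184 m; N'_3 = 244·cos24.4° = 222.2; c'Δl = 23.25; W sinα = 100.8
Slice 4: Δl = 1.8/cos41.5° = 2.403 m; N'_4 = 131·cos41.5° = 98.1; c'Δl = 17.54; W sinα = 86.8
Slice 5: Δl = 1.6/cos57.4° = 2.970 m; N'_5 = 51·cos57.4° = 27.5; c'Δl = 21.68; W sinα = 43.0
Σc'Δl = 94.8 kN/m; ΣN' = 520.2 kN/m; ΣW sinα = 243.6 kN/m
Resisting = 94.8 + 520.2·tan23.9° = 94.8 + 230.5 = 325.3 kN/m
FS = 325.3 / 243.6 = 1.335

FS = 1.34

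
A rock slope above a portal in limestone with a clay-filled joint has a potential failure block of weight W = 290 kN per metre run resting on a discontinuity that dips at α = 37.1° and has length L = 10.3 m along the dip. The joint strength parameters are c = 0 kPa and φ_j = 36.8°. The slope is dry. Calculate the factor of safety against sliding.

FS = 0.99

Resolving the block weight along and normal to the plane and applying the Mohr–Coulomb strength on the joint:
N' = W cosα = 290·cos37.1° = 231.3 kN/m
Driving force T = W sinα = 290·sin37.1° = 174.9 kN/m
Resisting force R = c·L + N'·tanφ_j = 0·10.3 + 231.3·tan36.8° = 0.0 + 173.0 = 173.0 kN/m
FS = R / T = 173.0 / 174.9 = 0.989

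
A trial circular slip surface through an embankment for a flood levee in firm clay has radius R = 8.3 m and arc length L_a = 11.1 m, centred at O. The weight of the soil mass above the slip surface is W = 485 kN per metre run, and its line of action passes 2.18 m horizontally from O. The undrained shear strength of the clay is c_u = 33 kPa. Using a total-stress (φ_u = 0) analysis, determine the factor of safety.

Taking moments about the centre O, the resisting moment is provided by the undrained shear strength acting along the arc:
M_R = c_u·L_a·R = 33·11.10·8.3 = 3040.3 kN·m/m
M_D = W·d = 485·2.18 = 1057.3 kN·m/m
FS = M_R / M_D = 3040.3 / 1057.3 = 2.876

FS = 2.88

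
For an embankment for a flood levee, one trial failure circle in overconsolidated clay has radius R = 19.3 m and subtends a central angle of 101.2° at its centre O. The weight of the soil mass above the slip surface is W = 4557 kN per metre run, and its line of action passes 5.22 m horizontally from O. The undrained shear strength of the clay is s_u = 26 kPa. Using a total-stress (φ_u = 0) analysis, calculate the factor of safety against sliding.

Taking moments about the centre O, the resisting moment is provided by the undrained shear strength acting along the arc:
Arc length L_a = R·θ = 19.3·(101.2°·π/180) = 19.3·1.7663 = 34.09 m
M_R = s_u·L_a·R = 26·34.09·19.3 = 17105.9 kN·m/m
M_D = W·d = 4557·5.22 = 23787.5 kN·m/m
FS = M_R / M_D = 17105.9 / 23787.5 = 0.719

FS = 0.72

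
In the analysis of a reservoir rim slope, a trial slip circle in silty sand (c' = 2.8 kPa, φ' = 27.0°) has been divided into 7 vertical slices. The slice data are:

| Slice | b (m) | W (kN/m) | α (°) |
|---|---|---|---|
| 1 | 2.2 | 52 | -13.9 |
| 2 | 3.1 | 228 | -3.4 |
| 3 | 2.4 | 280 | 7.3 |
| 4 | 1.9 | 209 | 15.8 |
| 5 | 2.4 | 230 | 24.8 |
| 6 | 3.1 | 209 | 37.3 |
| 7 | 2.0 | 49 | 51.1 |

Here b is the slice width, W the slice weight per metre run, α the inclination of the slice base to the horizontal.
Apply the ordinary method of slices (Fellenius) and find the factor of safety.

FS = 1.97

Ordinary method of slices: FS = Σ[c'·Δl_i + (W_i cosα_i)·tanφ'] / Σ W_i sinα_i, with Δl_i = b_i / cosα_i.
Slice 1: Δl = 2.2/cos(-13.9°) = 2.266 m; N'_1 = 52·cos(-13.9°) = 50.5; c'Δl = 6.35; W sinα = -12.5
Slice 2: Δl = 3.1/cos(-3.4°) = 3.105 m; N'_2 = 228·cos(-3.4°) = 227.6; c'Δl = 8.70; W sinα = -13.5
Slice 3: Δl = 2.4/cos7.3° = 2.420 m; N'_3 = 280·cos7.3° = 277.7; c'Δl = 6.77; W sinα = 35.6
Slice 4: Δl = 1.9/cos15.8° = 1.975 m; N'_4 = 209·cos15.8° = 201.1; c'Δl = 5.53; W sinα = 56.9
Slice 5: Δl = 2.4/cos24.8° = 2.644 m; N'_5 = 230·cos24.8° = 208.8; c'Δl = 7.40; W sinα = 96.5
Slice 6: Δl = 3.1/cos37.3° = 3.897 m; N'_6 = 209·cos37.3° = 166.3; c'Δl = 10.91; W sinα = 126.7
Slice 7: Δl = 2.0/cos51.1° = 3.185 m; N'_7 = 49·cos51.1° = 30.8; c'Δl = 8.92; W sinα = 38.1
Σc'Δl = 54.6 kN/m; ΣN' = 1162.7 kN/m; ΣW sinα = 327.7 kN/m
Resisting = 54.6 + 1162.7·tan27.0° = 54.6 + 592.4 = 647.0 kN/m
FS = 647.0 / 327.7 = 1.974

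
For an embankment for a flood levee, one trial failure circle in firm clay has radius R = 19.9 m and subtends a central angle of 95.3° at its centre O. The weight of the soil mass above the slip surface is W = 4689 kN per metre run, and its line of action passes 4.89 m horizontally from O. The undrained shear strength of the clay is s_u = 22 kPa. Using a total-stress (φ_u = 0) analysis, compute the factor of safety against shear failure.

Taking moments about the centre O, the resisting moment is provided by the undrained shear strength acting along the arc:
Arc length L_a = R·θ = 19.9·(95.3°·π/180) = 19.9·1.6633 = 33.10 m
M_R = s_u·L_a·R = 22·33.10·19.9 = 14491.0 kN·m/m
M_D = W·d = 4689·4.89 = 22929.2 kN·m/m
FS = M_R / M_D = 14491.0 / 22929.2 = 0.632

FS = 0.63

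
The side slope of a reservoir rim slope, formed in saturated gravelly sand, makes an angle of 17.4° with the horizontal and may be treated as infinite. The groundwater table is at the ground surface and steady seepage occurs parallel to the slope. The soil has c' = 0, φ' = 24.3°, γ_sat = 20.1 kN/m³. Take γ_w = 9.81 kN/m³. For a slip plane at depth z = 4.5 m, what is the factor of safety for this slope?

FS = 0.74

With seepage parallel to the slope and the water table at the surface, the effective normal stress on the slip plane uses the buoyant unit weight γ' = γ_sat − γ_w while the driving shear stress uses γ_sat:
FS = [c' + γ' z cos²β tanφ'] / [γ_sat z sinβ cosβ]
(For c' = 0 this reduces to FS = (γ'/γ_sat)·tanφ'/tanβ.)
γ' = 20.1 − 9.81 = 10.29 kN/m³
Numerator = 0.0 + 10.29·4.5·cos²17.4°·tan24.3° = 0.0 + 10.29·4.5·0.9106·0.4515 = 19.038 kPa
Denominator = 20.1·4.5·sin17.4°·cos17.4° = 20.1·4.5·0.2990·0.9542 = 25.811 kPa
FS = 19.038 / 25.811 = 0.738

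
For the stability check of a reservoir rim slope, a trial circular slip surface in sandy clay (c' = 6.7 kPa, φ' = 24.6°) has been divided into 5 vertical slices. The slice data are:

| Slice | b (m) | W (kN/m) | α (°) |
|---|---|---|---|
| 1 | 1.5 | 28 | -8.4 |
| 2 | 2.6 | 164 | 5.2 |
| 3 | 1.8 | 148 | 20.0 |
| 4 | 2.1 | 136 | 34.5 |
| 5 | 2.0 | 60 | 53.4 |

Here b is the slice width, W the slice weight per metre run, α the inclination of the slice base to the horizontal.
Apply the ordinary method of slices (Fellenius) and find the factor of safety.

FS = 1.60

Ordinary method of slices: FS = Σ[c'·Δl_i + (W_i cosα_i)·tanφ'] / Σ W_i sinα_i, with Δl_i = b_i / cosα_i.
Slice 1: Δl = 1.5/cos(-8.4°) = 1.516 m; N'_1 = 28·cos(-8.4°) = 27.7; c'Δl = 10.16; W sinα = -4.1
Slice 2: Δl = 2.6/cos5.2° = 2.611 m; N'_2 = 164·cos5.2° = 163.3; c'Δl = 17.49; W sinα = 14.9
Slice 3: Δl = 1.8/cos20.0° = 1.916 m; N'_3 = 148·cos20.0° = 139.1; c'Δl = 12.83; W sinα = 50.6
Slice 4: Δl = 2.1/cos34.5° = 2.548 m; N'_4 = 136·cos34.5° = 112.1; c'Δl = 17.07; W sinα = 77.0
Slice 5: Δl = 2.0/cos53.4° = 3.354 m; N'_5 = 60·cos53.4° = 35.8; c'Δl = 22.47; W sinα = 48.2
Σc'Δl = 80.0 kN/m; ΣN' = 478.0 kN/m; ΣW sinα = 186.6 kN/m
Resisting = 80.0 + 478.0·tan24.6° = 80.0 + 218.8 = 298.9 kN/m
FS = 298.9 / 186.6 = 1.602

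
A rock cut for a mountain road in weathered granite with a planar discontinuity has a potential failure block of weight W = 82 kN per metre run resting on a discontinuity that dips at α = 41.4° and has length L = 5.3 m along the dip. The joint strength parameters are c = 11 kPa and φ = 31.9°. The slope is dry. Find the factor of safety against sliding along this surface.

FS = 1.78

Resolving the block weight along and normal to the plane and applying the Mohr–Coulomb strength on the joint:
N' = W cosα = 82·cos41.4° = 61.5 kN/m
Driving force T = W sinα = 82·sin41.4° = 54.2 kN/m
Resisting force R = c·L + N'·tanφ = 11·5.3 + 61.5·tan31.9° = 58.3 + 38.3 = 96.6 kN/m
FS = R / T = 96.6 / 54.2 = 1.781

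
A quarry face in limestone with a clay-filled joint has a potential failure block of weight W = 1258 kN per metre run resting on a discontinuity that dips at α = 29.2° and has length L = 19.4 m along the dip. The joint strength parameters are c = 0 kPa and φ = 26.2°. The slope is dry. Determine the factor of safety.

FS = 0.88

Resolving the block weight along and normal to the plane and applying the Mohr–Coulomb strength on the joint:
N' = W cosα = 1258·cos29.2° = 1098.1 kN/m
Driving force T = W sinα = 1258·sin29.2° = 613.7 kN/m
Resisting force R = c·L + N'·tanφ = 0·19.4 + 1098.1·tan26.2° = 0.0 + 540.3 = 540.3 kN/m
FS = R / T = 540.3 / 613.7 = 0.880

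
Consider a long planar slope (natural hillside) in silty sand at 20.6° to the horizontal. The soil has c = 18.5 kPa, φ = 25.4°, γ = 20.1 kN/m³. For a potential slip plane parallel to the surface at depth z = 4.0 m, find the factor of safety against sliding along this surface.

FS = 1.96

For an infinite slope with a slip plane parallel to the surface (no pore pressure): FS = [c + γz cos²β tanφ] / [γz sinβ cosβ].
γz = 20.1·4.0 = 80.40 kN/m²
Numerator = 18.5 + 80.40·cos²20.6°·tan25.4° = 18.5 + 80.40·0.8762·0.4748 = 51.951 kPa
Denominator = 80.40·sin20.6°·cos20.6° = 80.40·0.3518·0.9361 = 26.479 kPa
FS = 51.951 / 26.479 = 1.962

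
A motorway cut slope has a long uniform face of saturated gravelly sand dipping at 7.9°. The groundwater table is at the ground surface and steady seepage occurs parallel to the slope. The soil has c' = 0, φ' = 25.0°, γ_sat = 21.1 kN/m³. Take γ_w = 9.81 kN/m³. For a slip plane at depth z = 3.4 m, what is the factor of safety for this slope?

FS = 1.80

With seepage parallel to the slope and the water table at the surface, the effective normal stress on the slip plane uses the buoyant unit weight γ' = γ_sat − γ_w while the driving shear stress uses γ_sat:
FS = [c' + γ' z cos²β tanφ'] / [γ_sat z sinβ cosβ]
(For c' = 0 this reduces to FS = (γ'/γ_sat)·tanφ'/tanβ.)
γ' = 21.1 − 9.81 = 11.29 kN/m³
Numerator = 0.0 + 11.29·3.4·cos²7.9°·tan25.0° = 0.0 + 11.29·3.4·0.9811·0.4663 = 17.562 kPa
Denominator = 21.1·3.4·sin7.9°·cos7.9° = 21.1·3.4·0.1374·0.9905 = 9.767 kPa
FS = 17.562 / 9.767 = 1.798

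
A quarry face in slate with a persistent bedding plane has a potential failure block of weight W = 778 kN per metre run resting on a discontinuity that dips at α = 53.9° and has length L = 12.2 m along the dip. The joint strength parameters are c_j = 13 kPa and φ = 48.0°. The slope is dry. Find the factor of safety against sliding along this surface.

FS = 1.06

Resolving the block weight along and normal to the plane and applying the Mohr–Coulomb strength on the joint:
N' = W cosα = 778·cos53.9° = 458.4 kN/m
Driving force T = W sinα = 778·sin53.9° = 628.6 kN/m
Resisting force R = c_j·L + N'·tanφ = 13·12.2 + 458.4·tan48.0° = 158.6 + 509.1 = 667.7 kN/m
FS = R / T = 667.7 / 628.6 = 1.062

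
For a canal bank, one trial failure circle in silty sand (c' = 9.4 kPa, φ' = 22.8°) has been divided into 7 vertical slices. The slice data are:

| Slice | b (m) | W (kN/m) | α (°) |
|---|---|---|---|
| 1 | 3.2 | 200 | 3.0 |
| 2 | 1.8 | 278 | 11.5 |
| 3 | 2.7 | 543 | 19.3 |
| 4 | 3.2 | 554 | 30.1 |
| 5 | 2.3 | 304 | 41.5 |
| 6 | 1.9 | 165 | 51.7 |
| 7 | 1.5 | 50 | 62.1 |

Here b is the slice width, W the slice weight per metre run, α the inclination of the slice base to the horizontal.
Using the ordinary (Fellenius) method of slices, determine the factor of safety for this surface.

FS = 1.07

Ordinary method of slices: FS = Σ[c'·Δl_i + (W_i cosα_i)·tanφ'] / Σ W_i sinα_i, with Δl_i = b_i / cosα_i.
Slice 1: Δl = 3.2/cos3.0° = 3.204 m; N'_1 = 200·cos3.0° = 199.7; c'Δl = 30.12; W sinα = 10.5
Slice 2: Δl = 1.8/cos11.5° = 1.837 m; N'_2 = 278·cos11.5° = 272.4; c'Δl = 17.27; W sinα = 55.4
Slice 3: Δl = 2.7/cos19.3° = 2.861 m; N'_3 = 543·cos19.3° = 512.5; c'Δl = 26.89; W sinα = 179.5
Slice 4: Δl = 3.2/cos30.1° = 3.699 m; N'_4 = 554·cos30.1° = 479.3; c'Δl = 34.77; W sinα = 277.8
Slice 5: Δl = 2.3/cos41.5° = 3.071 m; N'_5 = 304·cos41.5° = 227.7; c'Δl = 28.87; W sinα = 201.4
Slice 6: Δl = 1.9/cos51.7° = 3.066 m; N'_6 = 165·cos51.7° = 102.3; c'Δl = 28.82; W sinα = 129.5
Slice 7: Δl = 1.5/cos62.1° = 3.206 m; N'_7 = 50·cos62.1° = 23.4; c'Δl = 30.13; W sinα = 44.2
Σc'Δl = 196.9 kN/m; ΣN' = 1817.3 kN/m; ΣW sinα = 898.3 kN/m
Resisting = 196.9 + 1817.3·tan22.8° = 196.9 + 763.9 = 960.8 kN/m
FS = 960.8 / 898.3 = 1.070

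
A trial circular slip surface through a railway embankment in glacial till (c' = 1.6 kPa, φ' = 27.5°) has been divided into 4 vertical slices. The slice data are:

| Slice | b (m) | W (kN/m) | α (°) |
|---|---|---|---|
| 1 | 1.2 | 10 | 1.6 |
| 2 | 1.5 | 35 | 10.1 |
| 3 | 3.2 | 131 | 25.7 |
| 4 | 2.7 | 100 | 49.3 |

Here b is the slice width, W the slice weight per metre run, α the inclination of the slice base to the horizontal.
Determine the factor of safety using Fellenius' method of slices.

Ordinary method of slices: FS = Σ[c'·Δl_i + (W_i cosα_i)·tanφ'] / Σ W_i sinα_i, with Δl_i = b_i / cosα_i.
Slice 1: Δl = 1.2/cos1.6° = 1.200 m; N'_1 = 10·cos1.6° = 10.0; c'Δl = 1.92; W sinα = 0.3
Slice 2: Δl = 1.5/cos10.1° = 1.524 m; N'_2 = 35·cos10.1° = 34.5; c'Δl = 2.44; W sinα = 6.1
Slice 3: Δl = 3.2/cos25.7° = 3.551 m; N'_3 = 131·cos25.7° = 118.0; c'Δl = 5.68; W sinα = 56.8
Slice 4: Δl = 2.7/cos49.3° = 4.140 m; N'_4 = 100·cos49.3° = 65.2; c'Δl = 6.62; W sinα = 75.8
Σc'Δl = 16.7 kN/m; ΣN' = 227.7 kN/m; ΣW sinα = 139.0 kN/m
Resisting = 16.7 + 227.7·tan27.5° = 16.7 + 118.5 = 135.2 kN/m
FS = 135.2 / 139.0 = 0.972

FS = 0.97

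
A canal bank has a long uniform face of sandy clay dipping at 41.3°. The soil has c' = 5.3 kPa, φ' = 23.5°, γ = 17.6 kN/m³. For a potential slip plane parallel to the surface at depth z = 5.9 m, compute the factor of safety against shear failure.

For an infinite slope with a slip plane parallel to the surface (no pore pressure): FS = [c' + γz cos²β tanφ'] / [γz sinβ cosβ].
γz = 17.6·5.9 = 103.84 kN/m²
Numerator = 5.3 + 103.84·cos²41.3°·tan23.5° = 5.3 + 103.84·0.5644·0.4348 = 30.783 kPa
Denominator = 103.84·sin41.3°·cos41.3° = 103.84·0.6600·0.7513 = 51.488 kPa
FS = 30.783 / 51.488 = 0.598

FS = 0.60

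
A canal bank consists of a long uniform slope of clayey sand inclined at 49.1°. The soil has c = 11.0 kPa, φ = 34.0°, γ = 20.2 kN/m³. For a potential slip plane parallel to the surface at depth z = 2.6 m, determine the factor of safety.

For an infinite slope with a slip plane parallel to the surface (no pore pressure): FS = [c + γz cos²β tanφ] / [γz sinβ cosβ].
γz = 20.2·2.6 = 52.52 kN/m²
Numerator = 11.0 + 52.52·cos²49.1°·tan34.0° = 11.0 + 52.52·0.4287·0.6745 = 26.186 kPa
Denominator = 52.52·sin49.1°·cos49.1° = 52.52·0.7559·0.6547 = 25.992 kPa
FS = 26.186 / 25.992 = 1.007

FS = 1.01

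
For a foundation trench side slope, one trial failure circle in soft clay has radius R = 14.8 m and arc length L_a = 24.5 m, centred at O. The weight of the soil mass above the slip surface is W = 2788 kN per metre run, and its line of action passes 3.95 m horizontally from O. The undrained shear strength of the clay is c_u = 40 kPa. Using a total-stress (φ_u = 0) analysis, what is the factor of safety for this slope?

Taking moments about the centre O, the resisting moment is provided by the undrained shear strength acting along the arc:
M_R = c_u·L_a·R = 40·24.50·14.8 = 14504.0 kN·m/m
M_D = W·d = 2788·3.95 = 11012.6 kN·m/m
FS = M_R / M_D = 14504.0 / 11012.6 = 1.317

FS = 1.32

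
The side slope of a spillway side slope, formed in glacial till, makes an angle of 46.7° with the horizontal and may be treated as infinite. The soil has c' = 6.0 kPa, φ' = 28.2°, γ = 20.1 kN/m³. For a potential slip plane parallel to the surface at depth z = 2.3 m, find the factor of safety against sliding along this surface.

For an infinite slope with a slip plane parallel to the surface (no pore pressure): FS = [c' + γz cos²β tanφ'] / [γz sinβ cosβ].
γz = 20.1·2.3 = 46.23 kN/m²
Numerator = 6.0 + 46.23·cos²46.7°·tan28.2° = 6.0 + 46.23·0.4703·0.5362 = 17.659 kPa
Denominator = 46.23·sin46.7°·cos46.7° = 46.23·0.7278·0.6858 = 23.074 kPa
FS = 17.659 / 23.074 = 0.765

FS = 0.77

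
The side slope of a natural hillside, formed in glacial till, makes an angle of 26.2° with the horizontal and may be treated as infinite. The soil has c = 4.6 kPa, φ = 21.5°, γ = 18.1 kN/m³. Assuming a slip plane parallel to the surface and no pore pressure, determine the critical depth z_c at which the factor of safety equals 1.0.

z_c = 3.22 m

Setting FS = 1.00 in FS = [c + γz cos²β tanφ] / [γz sinβ cosβ] and solving for z:
z = c / [γ cosβ (FS·sinβ − cosβ·tanφ)]
  = 4.6 / [18.1·cos26.2°·(1.00·sin26.2° − cos26.2°·tan21.5°)]
  = 4.6 / [18.1·0.8973·(1.00·0.4415 − 0.8973·0.3939)]
  = 4.6 / 1.4302 = 3.216 m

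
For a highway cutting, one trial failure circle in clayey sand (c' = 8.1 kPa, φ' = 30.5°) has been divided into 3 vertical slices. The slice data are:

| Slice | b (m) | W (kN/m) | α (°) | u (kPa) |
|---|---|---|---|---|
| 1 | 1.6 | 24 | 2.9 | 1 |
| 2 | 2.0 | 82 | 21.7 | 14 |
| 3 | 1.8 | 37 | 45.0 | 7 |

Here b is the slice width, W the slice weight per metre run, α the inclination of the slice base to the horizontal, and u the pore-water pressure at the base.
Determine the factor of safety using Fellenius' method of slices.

Ordinary method of slices: FS = Σ[c'·Δl_i + (W_i cosα_i − u_i·Δl_i)·tanφ'] / Σ W_i sinα_i, with Δl_i = b_i / cosα_i.
Slice 1: Δl = 1.6/cos2.9° = 1.602 m; N'_1 = 24·cos2.9° − 1·1.602 = 22.4; c'Δl = 12.98; W sinα = 1.2
Slice 2: Δl = 2.0/cos21.7° = 2.153 m; N'_2 = 82·cos21.7° − 14·2.153 = 46.1; c'Δl = 17.44; W sinα = 30.3
Slice 3: Δl = 1.8/cos45.0° = 2.546 m; N'_3 = 37·cos45.0° − 7·2.546 = 8.3; c'Δl = 20.62; W sinα = 26.2
Σc'Δl = 51.0 kN/m; ΣN' = 76.8 kN/m; ΣW sinα = 57.7 kN/m
Resisting = 51.0 + 76.8·tan30.5° = 51.0 + 45.2 = 96.2 kN/m
FS = 96.2 / 57.7 = 1.668

FS = 1.67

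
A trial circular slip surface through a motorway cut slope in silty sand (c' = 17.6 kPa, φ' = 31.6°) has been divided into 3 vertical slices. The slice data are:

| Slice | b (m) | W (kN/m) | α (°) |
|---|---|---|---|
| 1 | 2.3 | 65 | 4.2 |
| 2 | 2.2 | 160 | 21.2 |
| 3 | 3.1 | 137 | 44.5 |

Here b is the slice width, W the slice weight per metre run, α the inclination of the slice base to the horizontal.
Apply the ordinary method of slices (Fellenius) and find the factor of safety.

FS = 2.21

Ordinary method of slices: FS = Σ[c'·Δl_i + (W_i cosα_i)·tanφ'] / Σ W_i sinα_i, with Δl_i = b_i / cosα_i.
Slice 1: Δl = 2.3/cos4.2° = 2.306 m; N'_1 = 65·cos4.2° = 64.8; c'Δl = 40.59; W sinα = 4.8
Slice 2: Δl = 2.2/cos21.2° = 2.360 m; N'_2 = 160·cos21.2° = 149.2; c'Δl = 41.53; W sinα = 57.9
Slice 3: Δl = 3.1/cos44.5° = 4.346 m; N'_3 = 137·cos44.5° = 97.7; c'Δl = 76.49; W sinα = 96.0
Σc'Δl = 158.6 kN/m; ΣN' = 311.7 kN/m; ΣW sinα = 158.6 kN/m
Resisting = 158.6 + 311.7·tan31.6° = 158.6 + 191.8 = 350.4 kN/m
FS = 350.4 / 158.6 = 2.209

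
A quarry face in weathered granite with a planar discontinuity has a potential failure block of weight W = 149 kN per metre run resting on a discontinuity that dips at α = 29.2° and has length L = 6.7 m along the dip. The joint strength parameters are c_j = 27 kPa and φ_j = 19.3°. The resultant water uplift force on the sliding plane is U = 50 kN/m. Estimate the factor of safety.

FS = 2.87

Resolving the block weight along and normal to the plane and applying the Mohr–Coulomb strength on the joint:
N' = W cosα − U = 149·cos29.2° − 50 = 80.1 kN/m
Driving force T = W sinα = 149·sin29.2° = 72.7 kN/m
Resisting force R = c_j·L + N'·tanφ_j = 27·6.7 + 80.1·tan19.3° = 180.9 + 28.0 = 208.9 kN/m
FS = R / T = 208.9 / 72.7 = 2.874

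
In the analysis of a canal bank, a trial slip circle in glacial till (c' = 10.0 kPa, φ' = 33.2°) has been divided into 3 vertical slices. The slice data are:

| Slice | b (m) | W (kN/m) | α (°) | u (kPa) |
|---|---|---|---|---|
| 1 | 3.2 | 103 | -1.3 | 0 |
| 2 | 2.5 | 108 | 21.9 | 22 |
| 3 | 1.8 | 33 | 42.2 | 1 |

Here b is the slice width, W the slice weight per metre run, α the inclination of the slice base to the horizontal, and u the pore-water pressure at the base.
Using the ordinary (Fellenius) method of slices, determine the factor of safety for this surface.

Ordinary method of slices: FS = Σ[c'·Δl_i + (W_i cosα_i − u_i·Δl_i)·tanφ'] / Σ W_i sinα_i, with Δl_i = b_i / cosα_i.
Slice 1: Δl = 3.2/cos(-1.3°) = 3.201 m; N'_1 = 103·cos(-1.3°) − 0·3.201 = 103.0; c'Δl = 32.01; W sinα = -2.3
Slice 2: Δl = 2.5/cos21.9° = 2.694 m; N'_2 = 108·cos21.9° − 22·2.694 = 40.9; c'Δl = 26.94; W sinα = 40.3
Slice 3: Δl = 1.8/cos42.2° = 2.430 m; N'_3 = 33·cos42.2° − 1·2.430 = 22.0; c'Δl = 24.30; W sinα = 22.2
Σc'Δl = 83.3 kN/m; ΣN' = 165.9 kN/m; ΣW sinα = 60.1 kN/m
Resisting = 83.3 + 165.9·tan33.2° = 83.3 + 108.6 = 191.8 kN/m
FS = 191.8 / 60.1 = 3.191

FS = 3.19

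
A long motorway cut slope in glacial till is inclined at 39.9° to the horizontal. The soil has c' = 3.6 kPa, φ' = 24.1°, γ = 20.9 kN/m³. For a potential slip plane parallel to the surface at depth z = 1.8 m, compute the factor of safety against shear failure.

For an infinite slope with a slip plane parallel to the surface (no pore pressure): FS = [c' + γz cos²β tanφ'] / [γz sinβ cosβ].
γz = 20.9·1.8 = 37.62 kN/m²
Numerator = 3.6 + 37.62·cos²39.9°·tan24.1° = 3.6 + 37.62·0.5885·0.4473 = 13.504 kPa
Denominator = 37.62·sin39.9°·cos39.9° = 37.62·0.6414·0.7672 = 18.513 kPa
FS = 13.504 / 18.513 = 0.729

FS = 0.73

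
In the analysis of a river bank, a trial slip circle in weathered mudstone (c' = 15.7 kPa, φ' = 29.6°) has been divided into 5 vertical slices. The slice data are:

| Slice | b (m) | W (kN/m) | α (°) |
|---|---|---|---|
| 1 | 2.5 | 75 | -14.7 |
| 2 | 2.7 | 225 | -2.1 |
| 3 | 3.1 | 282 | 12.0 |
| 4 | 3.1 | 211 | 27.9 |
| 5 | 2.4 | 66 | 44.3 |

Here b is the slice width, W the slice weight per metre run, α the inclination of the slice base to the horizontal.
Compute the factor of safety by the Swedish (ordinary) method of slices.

FS = 3.97

Ordinary method of slices: FS = Σ[c'·Δl_i + (W_i cosα_i)·tanφ'] / Σ W_i sinα_i, with Δl_i = b_i / cosα_i.
Slice 1: Δl = 2.5/cos(-14.7°) = 2.585 m; N'_1 = 75·cos(-14.7°) = 72.5; c'Δl = 40.58; W sinα = -19.0
Slice 2: Δl = 2.7/cos(-2.1°) = 2.702 m; N'_2 = 225·cos(-2.1°) = 224.8; c'Δl = 42.42; W sinα = -8.2
Slice 3: Δl = 3.1/cos12.0° = 3.169 m; N'_3 = 282·cos12.0° = 275.8; c'Δl = 49.76; W sinα = 58.6
Slice 4: Δl = 3.1/cos27.9° = 3.508 m; N'_4 = 211·cos27.9° = 186.5; c'Δl = 55.07; W sinα = 98.7
Slice 5: Δl = 2.4/cos44.3° = 3.353 m; N'_5 = 66·cos44.3° = 47.2; c'Δl = 52.65; W sinα = 46.1
Σc'Δl = 240.5 kN/m; ΣN' = 806.9 kN/m; ΣW sinα = 176.2 kN/m
Resisting = 240.5 + 806.9·tan29.6° = 240.5 + 458.4 = 698.9 kN/m
FS = 698.9 / 176.2 = 3.967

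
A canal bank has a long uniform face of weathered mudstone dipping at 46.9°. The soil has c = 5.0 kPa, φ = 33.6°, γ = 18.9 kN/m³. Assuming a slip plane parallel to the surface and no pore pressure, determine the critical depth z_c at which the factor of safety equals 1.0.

Setting FS = 1.00 in FS = [c + γz cos²β tanφ] / [γz sinβ cosβ] and solving for z:
z = c / [γ cosβ (FS·sinβ − cosβ·tanφ)]
  = 5.0 / [18.9·cos46.9°·(1.00·sin46.9° − cos46.9°·tan33.6°)]
  = 5.0 / [18.9·0.6833·(1.00·0.7302 − 0.6833·0.6644)]
  = 5.0 / 3.5668 = 1.402 m

z_c = 1.40 m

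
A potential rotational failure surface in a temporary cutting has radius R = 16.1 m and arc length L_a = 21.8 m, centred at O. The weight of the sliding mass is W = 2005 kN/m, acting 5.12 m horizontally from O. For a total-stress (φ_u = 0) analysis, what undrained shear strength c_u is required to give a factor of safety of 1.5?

c_u = 43.9 kPa

FS = c_u·L_a·R / (W·d), so c_u = FS·W·d / (L_a·R).
c_u = 1.5·2005·5.12 / (21.80·16.1) = 15398.4 / 350.98 = 43.87 kPa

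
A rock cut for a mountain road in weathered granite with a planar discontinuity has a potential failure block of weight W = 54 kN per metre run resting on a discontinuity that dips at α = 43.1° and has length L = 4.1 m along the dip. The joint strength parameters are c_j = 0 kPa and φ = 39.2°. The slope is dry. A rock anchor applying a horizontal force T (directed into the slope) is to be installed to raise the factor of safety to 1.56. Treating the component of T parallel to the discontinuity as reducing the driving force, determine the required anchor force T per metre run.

T = 15 kN/m

Resolving forces along and normal to the sliding plane, with the horizontal anchor force T adding T·sinα to the effective normal force and T·cosα acting up the plane against the driving force:
FS = [c_jL + (W cosα + T sinα) tanφ] / [W sinα − T cosα]
Without the anchor: N' = 39.4 kN/m, driving T_d = 36.9 kN/m, resisting R = 0·4.1 + 39.4·tan39.2° = 32.2 kN/m, FS = 0.87.
Setting FS = 1.56 and solving for T:
1.56·(36.9 − T cos43.1°) = 32.2 + T sin43.1°·tan39.2°
T·(sin43.1°·tan39.2° + 1.56·cos43.1°) = 1.56·36.9 − 32.2
T·(0.6833·0.8156 + 1.56·0.7302) = 57.6 − 32.2 = 25.4
T·1.6963 = 25.4
T = 15.0 kN/m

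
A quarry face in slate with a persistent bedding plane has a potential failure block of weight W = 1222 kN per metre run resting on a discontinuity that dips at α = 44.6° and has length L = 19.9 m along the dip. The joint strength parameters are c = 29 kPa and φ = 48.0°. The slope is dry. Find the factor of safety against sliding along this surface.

Resolving the block weight along and normal to the plane and applying the Mohr–Coulomb strength on the joint:
N' = W cosα = 1222·cos44.6° = 870.1 kN/m
Driving force T = W sinα = 1222·sin44.6° = 858.0 kN/m
Resisting force R = c·L + N'·tanφ = 29·19.9 + 870.1·tan48.0° = 577.1 + 966.3 = 1543.4 kN/m
FS = R / T = 1543.4 / 858.0 = 1.799

FS = 1.80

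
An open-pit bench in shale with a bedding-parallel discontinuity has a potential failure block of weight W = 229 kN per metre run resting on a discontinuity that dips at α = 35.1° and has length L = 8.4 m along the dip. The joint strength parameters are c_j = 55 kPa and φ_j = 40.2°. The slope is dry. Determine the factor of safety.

FS = 4.71

Resolving the block weight along and normal to the plane and applying the Mohr–Coulomb strength on the joint:
N' = W cosα = 229·cos35.1° = 187.4 kN/m
Driving force T = W sinα = 229·sin35.1° = 131.7 kN/m
Resisting force R = c_j·L + N'·tanφ_j = 55·8.4 + 187.4·tan40.2° = 462.0 + 158.3 = 620.3 kN/m
FS = R / T = 620.3 / 131.7 = 4.711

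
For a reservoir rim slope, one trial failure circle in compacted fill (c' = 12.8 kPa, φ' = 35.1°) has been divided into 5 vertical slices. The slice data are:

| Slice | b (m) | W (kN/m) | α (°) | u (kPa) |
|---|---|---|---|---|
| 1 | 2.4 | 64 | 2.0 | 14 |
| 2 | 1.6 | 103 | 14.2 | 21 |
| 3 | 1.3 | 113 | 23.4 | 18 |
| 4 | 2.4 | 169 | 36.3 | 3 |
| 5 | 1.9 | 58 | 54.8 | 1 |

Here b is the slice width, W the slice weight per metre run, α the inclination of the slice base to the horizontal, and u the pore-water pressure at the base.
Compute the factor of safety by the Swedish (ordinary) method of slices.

Ordinary method of slices: FS = Σ[c'·Δl_i + (W_i cosα_i − u_i·Δl_i)·tanφ'] / Σ W_i sinα_i, with Δl_i = b_i / cosα_i.
Slice 1: Δl = 2.4/cos2.0° = 2.401 m; N'_1 = 64·cos2.0° − 14·2.401 = 30.3; c'Δl = 30.74; W sinα = 2.2
Slice 2: Δl = 1.6/cos14.2° = 1.650 m; N'_2 = 103·cos14.2° − 21·1.650 = 65.2; c'Δl = 21.13; W sinα = 25.3
Slice 3: Δl = 1.3/cos23.4° = 1.417 m; N'_3 = 113·cos23.4° − 18·1.417 = 78.2; c'Δl = 18.13; W sinα = 44.9
Slice 4: Δl = 2.4/cos36.3° = 2.978 m; N'_4 = 169·cos36.3° − 3·2.978 = 127.3; c'Δl = 38.12; W sinα = 100.1
Slice 5: Δl = 1.9/cos54.8° = 3.296 m; N'_5 = 58·cos54.8° − 1·3.296 = 30.1; c'Δl = 42.19; W sinα = 47.4
Σc'Δl = 150.3 kN/m; ΣN' = 331.1 kN/m; ΣW sinα = 219.8 kN/m
Resisting = 150.3 + 331.1·tan35.1° = 150.3 + 232.7 = 383.0 kN/m
FS = 383.0 / 219.8 = 1.742

FS = 1.74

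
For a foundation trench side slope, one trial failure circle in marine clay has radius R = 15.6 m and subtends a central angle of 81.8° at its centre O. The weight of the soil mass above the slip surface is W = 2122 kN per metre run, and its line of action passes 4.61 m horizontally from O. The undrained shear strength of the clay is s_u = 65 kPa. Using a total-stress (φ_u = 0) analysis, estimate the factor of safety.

FS = 2.31

Taking moments about the centre O, the resisting moment is provided by the undrained shear strength acting along the arc:
Arc length L_a = R·θ = 15.6·(81.8°·π/180) = 15.6·1.4277 = 22.27 m
M_R = s_u·L_a·R = 65·22.27·15.6 = 22583.6 kN·m/m
M_D = W·d = 2122·4.61 = 9782.4 kN·m/m
FS = M_R / M_D = 22583.6 / 9782.4 = 2.309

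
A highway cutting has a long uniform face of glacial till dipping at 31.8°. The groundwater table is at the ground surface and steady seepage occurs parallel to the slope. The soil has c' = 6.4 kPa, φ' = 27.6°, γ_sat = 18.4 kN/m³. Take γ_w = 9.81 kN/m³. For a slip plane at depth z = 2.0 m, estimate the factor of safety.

FS = 0.78

With seepage parallel to the slope and the water table at the surface, the effective normal stress on the slip plane uses the buoyant unit weight γ' = γ_sat − γ_w while the driving shear stress uses γ_sat:
FS = [c' + γ' z cos²β tanφ'] / [γ_sat z sinβ cosβ]
γ' = 18.4 − 9.81 = 8.59 kN/m³
Numerator = 6.4 + 8.59·2.0·cos²31.8°·tan27.6° = 6.4 + 8.59·2.0·0.7223·0.5228 = 12.887 kPa
Denominator = 18.4·2.0·sin31.8°·cos31.8° = 18.4·2.0·0.5270·0.8499 = 16.481 kPa
FS = 12.887 / 16.481 = 0.782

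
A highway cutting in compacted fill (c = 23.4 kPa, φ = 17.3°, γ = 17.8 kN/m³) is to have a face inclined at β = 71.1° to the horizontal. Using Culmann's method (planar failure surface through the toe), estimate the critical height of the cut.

Culmann's analysis gives the critical failure plane at α_cr = (β + φ)/2 = (71.1 + 17.3)/2 = 44.2°, and the critical height
H_c = (4c/γ) · sinβ cosφ / [1 − cos(β − φ)]
    = (4·23.4/17.8) · sin71.1°·cos17.3° / [1 − cos(53.8°)]
    = 5.258 · 0.9461·0.9548 / [1 − 0.5906]
    = 5.258 · 0.9033 / 0.4094
    = 11.60 m

H_c = 11.60 m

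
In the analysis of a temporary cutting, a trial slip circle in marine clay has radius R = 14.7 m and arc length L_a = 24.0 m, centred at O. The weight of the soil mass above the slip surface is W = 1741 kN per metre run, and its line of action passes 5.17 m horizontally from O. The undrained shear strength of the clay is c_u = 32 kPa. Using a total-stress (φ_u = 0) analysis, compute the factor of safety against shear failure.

FS = 1.25

Taking moments about the centre O, the resisting moment is provided by the undrained shear strength acting along the arc:
M_R = c_u·L_a·R = 32·24.00·14.7 = 11289.6 kN·m/m
M_D = W·d = 1741·5.17 = 9001.0 kN·m/m
FS = M_R / M_D = 11289.6 / 9001.0 = 1.254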